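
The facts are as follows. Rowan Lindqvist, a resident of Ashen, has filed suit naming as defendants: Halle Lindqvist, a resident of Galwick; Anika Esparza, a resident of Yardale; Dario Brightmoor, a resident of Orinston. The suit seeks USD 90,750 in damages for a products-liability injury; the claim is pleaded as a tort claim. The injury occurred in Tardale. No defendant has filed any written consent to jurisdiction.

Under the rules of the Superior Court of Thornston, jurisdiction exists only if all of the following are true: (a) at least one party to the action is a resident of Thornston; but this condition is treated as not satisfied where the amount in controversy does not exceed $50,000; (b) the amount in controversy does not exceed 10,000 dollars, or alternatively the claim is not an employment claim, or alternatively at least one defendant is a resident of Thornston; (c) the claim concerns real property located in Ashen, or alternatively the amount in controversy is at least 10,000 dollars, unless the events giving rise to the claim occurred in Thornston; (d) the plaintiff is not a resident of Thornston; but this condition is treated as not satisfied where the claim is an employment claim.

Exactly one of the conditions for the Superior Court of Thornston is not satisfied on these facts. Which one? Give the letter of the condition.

(a)

The Superior Court of Thornston:
  (a) No party resides in Thornston. Condition not met.
  (b) The claim is a tort claim, not an employment claim, which satisfies one of the alternatives. Satisfied.
  (c) The amount in controversy is 90,750 dollars, which meets the 10,000 dollars floor, so one alternative holds. Condition met.
  (d) The plaintiff resides in Ashen, which is not Thornston. The carve-out does not apply: the claim is a tort claim, not an employment claim. Condition met.
Only condition (a) fails.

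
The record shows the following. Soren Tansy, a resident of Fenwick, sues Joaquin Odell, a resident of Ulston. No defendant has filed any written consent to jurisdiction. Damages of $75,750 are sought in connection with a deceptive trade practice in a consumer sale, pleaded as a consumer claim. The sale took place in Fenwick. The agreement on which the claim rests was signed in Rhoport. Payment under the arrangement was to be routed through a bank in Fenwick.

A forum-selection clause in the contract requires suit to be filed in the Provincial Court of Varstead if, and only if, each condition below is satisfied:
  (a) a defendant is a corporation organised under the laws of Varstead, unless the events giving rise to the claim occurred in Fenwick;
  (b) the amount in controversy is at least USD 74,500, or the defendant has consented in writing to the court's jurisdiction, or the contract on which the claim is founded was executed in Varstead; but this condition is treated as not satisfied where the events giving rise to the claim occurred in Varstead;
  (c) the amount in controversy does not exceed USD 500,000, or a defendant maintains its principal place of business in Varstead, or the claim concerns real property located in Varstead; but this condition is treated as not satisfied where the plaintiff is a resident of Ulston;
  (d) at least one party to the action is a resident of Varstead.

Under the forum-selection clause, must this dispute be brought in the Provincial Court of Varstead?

The Provincial Court of Varstead:
  (a) No defendant is a corporation. The proviso rescues it, though: the operative events occurred in Fenwick. Met.
  (b) The amount in controversy is USD 75,750, which meets the USD 74,500 floor — that alternative is enough. And the carve-out is inapplicable — the operative events occurred in Fenwick, not Varstead. Met.
  (c) The amount in controversy is $75,750, within the USD 500,000 ceiling, which satisfies one of the alternatives. The carve-out does not apply: the plaintiff resides in Fenwick, not Ulston. Satisfied.
  (d) No party resides in Varstead. Fails.
  → Forum clause is not triggered.

No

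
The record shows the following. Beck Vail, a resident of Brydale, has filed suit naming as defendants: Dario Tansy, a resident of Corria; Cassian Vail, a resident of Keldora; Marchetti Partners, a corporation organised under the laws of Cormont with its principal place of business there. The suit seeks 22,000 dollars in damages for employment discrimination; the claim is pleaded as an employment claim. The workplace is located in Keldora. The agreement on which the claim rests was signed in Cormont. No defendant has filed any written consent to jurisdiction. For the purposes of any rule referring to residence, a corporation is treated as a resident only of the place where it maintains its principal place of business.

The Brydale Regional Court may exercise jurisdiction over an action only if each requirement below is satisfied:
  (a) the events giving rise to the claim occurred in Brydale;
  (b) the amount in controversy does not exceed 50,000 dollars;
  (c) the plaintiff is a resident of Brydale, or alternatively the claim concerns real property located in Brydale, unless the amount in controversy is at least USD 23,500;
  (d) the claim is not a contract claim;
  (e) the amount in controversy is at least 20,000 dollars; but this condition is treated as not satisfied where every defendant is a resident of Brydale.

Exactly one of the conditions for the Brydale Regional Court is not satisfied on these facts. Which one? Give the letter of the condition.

(a)

The Brydale Regional Court:
  (a) The operative events occurred in Keldora, not Brydale. Condition not met.
  (b) The amount in controversy is $22,000, within the $50,000 ceiling. Satisfied.
  (c) The plaintiff resides in Brydale, which satisfies one of the alternatives. Satisfied.
  (d) The claim is an employment claim, not a contract claim. Satisfied.
  (e) The amount in controversy is 22,000 dollars, which meets the USD 20,000 floor. The carve-out does not apply: the defendants reside as follows — Dario Tansy in Corria, Cassian Vail in Keldora, Marchetti Partners in Cormont — not all in Brydale. Met.
Only condition (a) fails.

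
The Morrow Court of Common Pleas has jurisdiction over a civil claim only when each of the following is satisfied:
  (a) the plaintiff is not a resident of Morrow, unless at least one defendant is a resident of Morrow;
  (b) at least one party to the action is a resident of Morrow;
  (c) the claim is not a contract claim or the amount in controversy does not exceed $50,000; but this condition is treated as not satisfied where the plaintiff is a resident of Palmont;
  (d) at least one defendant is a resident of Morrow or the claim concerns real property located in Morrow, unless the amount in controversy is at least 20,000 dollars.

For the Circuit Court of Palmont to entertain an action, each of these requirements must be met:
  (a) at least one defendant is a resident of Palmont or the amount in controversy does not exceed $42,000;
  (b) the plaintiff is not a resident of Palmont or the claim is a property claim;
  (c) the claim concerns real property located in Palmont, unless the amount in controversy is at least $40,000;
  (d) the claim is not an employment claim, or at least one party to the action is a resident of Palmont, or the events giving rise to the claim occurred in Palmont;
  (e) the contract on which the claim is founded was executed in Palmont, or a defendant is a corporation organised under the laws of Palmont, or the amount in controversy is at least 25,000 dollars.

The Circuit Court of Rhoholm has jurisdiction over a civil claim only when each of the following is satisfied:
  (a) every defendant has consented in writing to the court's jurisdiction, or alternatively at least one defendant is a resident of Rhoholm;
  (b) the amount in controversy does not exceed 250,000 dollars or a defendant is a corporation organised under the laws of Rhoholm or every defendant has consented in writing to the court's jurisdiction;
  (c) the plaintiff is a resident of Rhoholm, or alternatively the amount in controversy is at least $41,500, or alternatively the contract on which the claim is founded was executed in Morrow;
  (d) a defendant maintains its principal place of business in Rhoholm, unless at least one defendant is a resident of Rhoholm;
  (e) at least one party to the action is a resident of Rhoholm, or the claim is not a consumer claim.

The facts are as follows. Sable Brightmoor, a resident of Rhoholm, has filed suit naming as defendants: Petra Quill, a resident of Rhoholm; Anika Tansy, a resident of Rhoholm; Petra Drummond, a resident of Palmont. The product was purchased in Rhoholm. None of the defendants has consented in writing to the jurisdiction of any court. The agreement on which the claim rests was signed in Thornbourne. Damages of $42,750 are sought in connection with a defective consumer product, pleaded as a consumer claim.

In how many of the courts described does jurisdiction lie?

The Morrow Court of Common Pleas:
  (a) The plaintiff resides in Rhoholm, which is not Morrow. Met.
  (b) No party resides in Morrow. Not satisfied.
  (c) The claim is a consumer claim, not a contract claim — that alternative is enough. The carve-out does not apply: the plaintiff resides in Rhoholm, not Palmont. Satisfied.
  (d) No defendant resides in Morrow (they reside in Rhoholm, Rhoholm, Palmont); the claim does not concern real property — every alternative fails. But the amount in controversy is $42,750, which meets the USD 20,000 floor, and the 'unless' clause therefore excuses the requirement. Met.
  → Not every requirement is met — no jurisdiction.
The Circuit Court of Palmont:
  (a) Petra Drummond resides in Palmont — that alternative is enough. Condition met.
  (b) The plaintiff resides in Rhoholm, which is not Palmont, so this disjunct is met. Met.
  (c) The claim does not concern real property. However, the amount in controversy is $42,750, which meets the 40,000 dollars floor, so the 'unless' proviso supplies this condition. Condition met.
  (d) The claim is a consumer claim, not an employment claim, which satisfies one of the alternatives. Met.
  (e) The amount in controversy is 42,750 dollars, which meets the 25,000 dollars floor, so one alternative holds. Satisfied.
  → The court has jurisdiction.
The Circuit Court of Rhoholm:
  (a) Petra Quill resides in Rhoholm, so this disjunct is met. Satisfied.
  (b) The amount in controversy is USD 42,750, within the $250,000 ceiling, which satisfies one of the alternatives. Satisfied.
  (c) The plaintiff resides in Rhoholm, which satisfies one of the alternatives. Met.
  (d) No defendant is a corporation. However, Petra Quill resides in Rhoholm, so the 'unless' proviso supplies this condition. Condition met.
  (e) Sable Brightmoor resides in Rhoholm, so this disjunct is met. Condition met.
  → All conditions met; jurisdiction exists.
Courts with jurisdiction: the Circuit Court of Palmont, the Circuit Court of Rhoholm — 2 in total.

2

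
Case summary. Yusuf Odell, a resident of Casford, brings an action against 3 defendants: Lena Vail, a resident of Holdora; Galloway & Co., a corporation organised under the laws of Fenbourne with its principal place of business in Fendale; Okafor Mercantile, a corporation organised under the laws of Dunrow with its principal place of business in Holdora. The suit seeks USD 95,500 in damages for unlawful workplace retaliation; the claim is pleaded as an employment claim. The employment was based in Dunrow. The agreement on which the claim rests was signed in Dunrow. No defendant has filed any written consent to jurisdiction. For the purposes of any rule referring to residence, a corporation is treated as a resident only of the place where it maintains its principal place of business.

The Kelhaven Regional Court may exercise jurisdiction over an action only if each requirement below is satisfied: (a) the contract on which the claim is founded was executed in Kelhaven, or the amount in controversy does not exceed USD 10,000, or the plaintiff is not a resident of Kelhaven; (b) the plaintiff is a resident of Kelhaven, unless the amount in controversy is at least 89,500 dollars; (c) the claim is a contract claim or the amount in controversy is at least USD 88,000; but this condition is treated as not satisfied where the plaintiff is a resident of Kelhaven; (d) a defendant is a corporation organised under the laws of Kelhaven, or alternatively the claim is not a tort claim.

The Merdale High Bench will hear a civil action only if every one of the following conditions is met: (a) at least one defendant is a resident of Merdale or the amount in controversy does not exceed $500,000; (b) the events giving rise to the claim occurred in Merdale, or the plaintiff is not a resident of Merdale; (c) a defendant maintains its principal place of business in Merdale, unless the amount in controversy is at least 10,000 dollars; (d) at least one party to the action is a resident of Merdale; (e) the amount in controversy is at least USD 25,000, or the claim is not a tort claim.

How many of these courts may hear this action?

The Kelhaven Regional Court:
  (a) The plaintiff resides in Casford, which is not Kelhaven — that alternative is enough. Met.
  (b) The plaintiff resides in Casford, not Kelhaven. The proviso rescues it, though: the amount in controversy is 95,500 dollars, which meets the $89,500 floor. Satisfied.
  (c) The amount in controversy is USD 95,500, which meets the 88,000 dollars floor, so this disjunct is met. The exception is not triggered, since the plaintiff resides in Casford, not Kelhaven. Satisfied.
  (d) The claim is an employment claim, not a tort claim — that alternative is enough. Satisfied.
  → Jurisdiction lies.
The Merdale High Bench:
  (a) The amount in controversy is 95,500 dollars, within the $500,000 ceiling, which satisfies one of the alternatives. Met.
  (b) The plaintiff resides in Casford, which is not Merdale, which satisfies one of the alternatives. Condition met.
  (c) The corporate defendant(s) have their principal place of business in Fendale, Holdora, not Merdale. The proviso rescues it, though: the amount in controversy is 95,500 dollars, which meets the USD 10,000 floor. Satisfied.
  (d) No party resides in Merdale. Fails.
  (e) The amount in controversy is 95,500 dollars, which meets the $25,000 floor, so this disjunct is met. Met.
  → Not every requirement is met — no jurisdiction.
Courts with jurisdiction: the Kelhaven Regional Court — 1 in total.

1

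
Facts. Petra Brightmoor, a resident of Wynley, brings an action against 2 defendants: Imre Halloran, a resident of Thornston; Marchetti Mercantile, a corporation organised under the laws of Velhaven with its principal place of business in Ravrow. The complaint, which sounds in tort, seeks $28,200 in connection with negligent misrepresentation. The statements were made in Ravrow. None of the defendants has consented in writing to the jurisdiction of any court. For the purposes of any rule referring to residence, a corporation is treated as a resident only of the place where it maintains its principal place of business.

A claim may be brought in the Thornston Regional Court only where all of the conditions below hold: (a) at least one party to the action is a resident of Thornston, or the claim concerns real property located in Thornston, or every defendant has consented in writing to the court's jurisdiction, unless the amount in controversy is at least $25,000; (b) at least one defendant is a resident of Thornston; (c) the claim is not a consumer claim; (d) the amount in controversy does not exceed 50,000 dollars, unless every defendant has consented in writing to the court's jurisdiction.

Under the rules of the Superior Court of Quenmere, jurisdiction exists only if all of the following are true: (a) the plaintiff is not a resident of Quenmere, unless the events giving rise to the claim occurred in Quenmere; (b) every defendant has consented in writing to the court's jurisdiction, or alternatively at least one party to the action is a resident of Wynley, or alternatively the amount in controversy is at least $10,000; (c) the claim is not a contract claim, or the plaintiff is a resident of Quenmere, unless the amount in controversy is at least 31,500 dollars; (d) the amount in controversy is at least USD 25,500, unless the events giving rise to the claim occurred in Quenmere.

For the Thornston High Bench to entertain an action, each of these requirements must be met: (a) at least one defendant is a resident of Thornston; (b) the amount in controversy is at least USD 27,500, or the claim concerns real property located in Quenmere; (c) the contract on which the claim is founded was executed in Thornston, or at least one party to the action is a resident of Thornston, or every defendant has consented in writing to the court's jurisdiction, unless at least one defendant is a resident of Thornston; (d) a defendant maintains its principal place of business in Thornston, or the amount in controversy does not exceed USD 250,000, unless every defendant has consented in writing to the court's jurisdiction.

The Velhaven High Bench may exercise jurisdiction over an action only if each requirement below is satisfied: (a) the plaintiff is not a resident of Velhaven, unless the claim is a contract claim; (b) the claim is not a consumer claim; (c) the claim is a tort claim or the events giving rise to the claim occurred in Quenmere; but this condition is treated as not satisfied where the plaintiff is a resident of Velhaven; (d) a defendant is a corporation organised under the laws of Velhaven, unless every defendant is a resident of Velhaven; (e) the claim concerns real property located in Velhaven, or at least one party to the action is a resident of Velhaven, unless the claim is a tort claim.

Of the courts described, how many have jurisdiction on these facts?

The Thornston Regional Court:
  (a) Imre Halloran resides in Thornston — that alternative is enough. Condition met.
  (b) Imre Halloran resides in Thornston. Condition met.
  (c) The claim is a tort claim, not a consumer claim. Met.
  (d) The amount in controversy is 28,200 dollars, within the 50,000 dollars ceiling. Condition met.
  → Every requirement is satisfied — jurisdiction.
The Superior Court of Quenmere:
  (a) The plaintiff resides in Wynley, which is not Quenmere. Satisfied.
  (b) Petra Brightmoor resides in Wynley — that alternative is enough. Condition met.
  (c) The claim is a tort claim, not a contract claim, so this disjunct is met. Met.
  (d) The amount in controversy is USD 28,200, which meets the 25,500 dollars floor. Condition met.
  → Every requirement is satisfied — jurisdiction.
The Thornston High Bench:
  (a) Imre Halloran resides in Thornston. Condition met.
  (b) The amount in controversy is USD 28,200, which meets the $27,500 floor — that alternative is enough. Condition met.
  (c) Imre Halloran resides in Thornston, so this disjunct is met. Met.
  (d) The amount in controversy is 28,200 dollars, within the 250,000 dollars ceiling — that alternative is enough. Satisfied.
  → Every requirement is satisfied — jurisdiction.
The Velhaven High Bench:
  (a) The plaintiff resides in Wynley, which is not Velhaven. Satisfied.
  (b) The claim is a tort claim, not a consumer claim. Met.
  (c) The claim is a tort claim, so this disjunct is met. The exception is not triggered, since the plaintiff resides in Wynley, not Velhaven. Condition met.
  (d) Marchetti Mercantile is organised under the laws of Velhaven. Condition met.
  (e) The claim does not concern real property; no party resides in Velhaven — every alternative fails. But the claim is a tort claim, and the 'unless' clause therefore excuses the requirement. Condition met.
  → Jurisdiction lies.
Courts with jurisdiction: the Thornston Regional Court, the Superior Court of Quenmere, the Thornston High Bench, the Velhaven High Bench — 4 in total.

4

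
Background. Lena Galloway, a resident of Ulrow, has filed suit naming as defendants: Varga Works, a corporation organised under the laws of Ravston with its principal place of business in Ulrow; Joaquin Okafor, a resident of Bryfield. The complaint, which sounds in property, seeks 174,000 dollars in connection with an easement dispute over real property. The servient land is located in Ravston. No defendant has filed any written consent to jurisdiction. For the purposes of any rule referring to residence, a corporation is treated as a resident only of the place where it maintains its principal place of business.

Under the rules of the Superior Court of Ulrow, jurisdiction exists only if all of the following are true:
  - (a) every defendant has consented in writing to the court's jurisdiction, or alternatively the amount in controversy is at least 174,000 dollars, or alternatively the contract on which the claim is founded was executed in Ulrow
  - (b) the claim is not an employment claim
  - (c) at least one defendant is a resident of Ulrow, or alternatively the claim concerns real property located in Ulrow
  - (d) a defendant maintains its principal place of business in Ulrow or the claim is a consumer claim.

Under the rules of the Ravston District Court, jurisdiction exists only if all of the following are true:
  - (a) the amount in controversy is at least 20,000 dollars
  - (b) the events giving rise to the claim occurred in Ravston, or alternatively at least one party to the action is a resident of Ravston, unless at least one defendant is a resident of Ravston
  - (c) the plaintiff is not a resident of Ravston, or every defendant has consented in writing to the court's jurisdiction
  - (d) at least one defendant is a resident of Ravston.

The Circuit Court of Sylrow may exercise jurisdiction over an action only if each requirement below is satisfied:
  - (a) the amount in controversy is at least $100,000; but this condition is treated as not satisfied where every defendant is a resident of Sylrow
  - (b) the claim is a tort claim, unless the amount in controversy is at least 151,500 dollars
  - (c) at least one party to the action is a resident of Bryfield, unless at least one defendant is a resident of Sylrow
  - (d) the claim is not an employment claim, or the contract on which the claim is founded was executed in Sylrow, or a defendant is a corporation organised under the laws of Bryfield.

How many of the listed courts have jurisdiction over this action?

The Superior Court of Ulrow:
  (a) The amount in controversy is USD 174,000, which meets the USD 174,000 floor — that alternative is enough. Condition met.
  (b) The claim is a property claim, not an employment claim. Met.
  (c) Varga Works resides in Ulrow, which satisfies one of the alternatives. Met.
  (d) Varga Works has its principal place of business in Ulrow, so this disjunct is met. Condition met.
  → Every requirement is satisfied — jurisdiction.
The Ravston District Court:
  (a) The amount in controversy is $174,000, which meets the 20,000 dollars floor. Met.
  (b) The operative events occurred in Ravston, so one alternative holds. Satisfied.
  (c) The plaintiff resides in Ulrow, which is not Ravston, so this disjunct is met. Met.
  (d) No defendant resides in Ravston (they reside in Ulrow, Bryfield). Fails.
  → The court lacks jurisdiction.
The Circuit Court of Sylrow:
  (a) The amount in controversy is 174,000 dollars, which meets the 100,000 dollars floor. And the carve-out is inapplicable — the defendants reside as follows — Varga Works in Ulrow, Joaquin Okafor in Bryfield — not all in Sylrow. Satisfied.
  (b) The claim is a property claim, not a tort claim. The proviso rescues it, though: the amount in controversy is USD 174,000, which meets the 151,500 dollars floor. Condition met.
  (c) Joaquin Okafor resides in Bryfield. Satisfied.
  (d) The claim is a property claim, not an employment claim, which satisfies one of the alternatives. Satisfied.
  → Every requirement is satisfied — jurisdiction.
Courts with jurisdiction: the Superior Court of Ulrow, the Circuit Court of Sylrow — 2 in total.

2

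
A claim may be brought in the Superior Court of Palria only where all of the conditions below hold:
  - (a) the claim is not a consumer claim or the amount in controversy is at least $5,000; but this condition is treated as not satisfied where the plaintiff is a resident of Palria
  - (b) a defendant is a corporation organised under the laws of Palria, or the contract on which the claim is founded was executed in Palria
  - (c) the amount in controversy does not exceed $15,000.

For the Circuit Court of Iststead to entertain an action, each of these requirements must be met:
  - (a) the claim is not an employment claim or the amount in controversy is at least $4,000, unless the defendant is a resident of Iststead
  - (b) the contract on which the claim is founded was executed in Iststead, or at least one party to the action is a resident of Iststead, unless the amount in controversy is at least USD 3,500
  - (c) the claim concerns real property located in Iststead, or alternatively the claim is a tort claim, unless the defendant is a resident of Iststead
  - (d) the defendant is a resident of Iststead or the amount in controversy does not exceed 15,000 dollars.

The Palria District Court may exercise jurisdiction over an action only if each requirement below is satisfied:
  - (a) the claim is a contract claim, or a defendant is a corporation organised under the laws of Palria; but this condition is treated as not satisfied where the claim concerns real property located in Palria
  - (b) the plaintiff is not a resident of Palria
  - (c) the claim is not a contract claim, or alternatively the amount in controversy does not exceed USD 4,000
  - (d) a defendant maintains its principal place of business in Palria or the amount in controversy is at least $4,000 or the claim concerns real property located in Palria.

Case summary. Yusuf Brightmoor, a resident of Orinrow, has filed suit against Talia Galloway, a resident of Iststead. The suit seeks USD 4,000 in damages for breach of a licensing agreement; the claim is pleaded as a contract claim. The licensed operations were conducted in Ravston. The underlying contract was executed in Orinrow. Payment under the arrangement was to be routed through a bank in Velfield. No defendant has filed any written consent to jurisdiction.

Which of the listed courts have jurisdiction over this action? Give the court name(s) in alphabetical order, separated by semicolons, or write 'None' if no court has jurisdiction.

The Superior Court of Palria:
  (a) The claim is a contract claim, not a consumer claim, so this disjunct is met. And the carve-out is inapplicable — the plaintiff resides in Orinrow, not Palria. Satisfied.
  (b) No defendant is a corporation; the contract was executed in Orinrow, not Palria — every alternative fails. Fails.
  (c) The amount in controversy is $4,000, within the USD 15,000 ceiling. Condition met.
  → No jurisdiction.
The Circuit Court of Iststead:
  (a) The claim is a contract claim, not an employment claim, which satisfies one of the alternatives. Satisfied.
  (b) Talia Galloway resides in Iststead — that alternative is enough. Condition met.
  (c) The claim does not concern real property; the claim is a contract claim, not a tort claim — no alternative holds. However, the defendant resides in Iststead, so the 'unless' proviso supplies this condition. Met.
  (d) The defendant resides in Iststead, which satisfies one of the alternatives. Condition met.
  → Jurisdiction lies.
The Palria District Court:
  (a) The claim is a contract claim, so one alternative holds. The exception is not triggered, since the claim does not concern real property. Satisfied.
  (b) The plaintiff resides in Orinrow, which is not Palria. Satisfied.
  (c) The amount in controversy is USD 4,000, within the USD 4,000 ceiling, which satisfies one of the alternatives. Met.
  (d) The amount in controversy is $4,000, which meets the $4,000 floor, so this disjunct is met. Satisfied.
  → The court has jurisdiction.

the Circuit Court of Iststead; the Palria District Court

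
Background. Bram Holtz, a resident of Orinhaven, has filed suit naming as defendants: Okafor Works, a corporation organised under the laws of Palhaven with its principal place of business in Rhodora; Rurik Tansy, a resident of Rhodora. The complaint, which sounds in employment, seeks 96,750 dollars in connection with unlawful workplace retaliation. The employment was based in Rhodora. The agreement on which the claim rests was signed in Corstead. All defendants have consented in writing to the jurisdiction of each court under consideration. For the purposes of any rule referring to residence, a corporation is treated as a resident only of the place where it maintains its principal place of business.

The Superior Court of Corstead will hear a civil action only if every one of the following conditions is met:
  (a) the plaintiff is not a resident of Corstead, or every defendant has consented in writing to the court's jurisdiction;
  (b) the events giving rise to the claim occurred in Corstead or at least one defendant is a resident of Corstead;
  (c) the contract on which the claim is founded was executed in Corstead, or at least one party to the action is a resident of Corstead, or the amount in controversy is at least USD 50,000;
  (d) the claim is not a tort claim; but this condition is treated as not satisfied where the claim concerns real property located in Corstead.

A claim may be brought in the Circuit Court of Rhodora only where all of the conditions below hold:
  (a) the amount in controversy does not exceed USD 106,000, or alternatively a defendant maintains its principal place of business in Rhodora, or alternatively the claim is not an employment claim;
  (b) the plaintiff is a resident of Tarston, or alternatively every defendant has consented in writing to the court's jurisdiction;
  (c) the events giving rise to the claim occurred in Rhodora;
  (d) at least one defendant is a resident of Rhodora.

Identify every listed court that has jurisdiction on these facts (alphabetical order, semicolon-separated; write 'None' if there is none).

The Superior Court of Corstead:
  (a) The plaintiff resides in Orinhaven, which is not Corstead, which satisfies one of the alternatives. Satisfied.
  (b) The operative events occurred in Rhodora, not Corstead; no defendant resides in Corstead (they reside in Rhodora, Rhodora) — none of the alternatives is met. Not satisfied.
  (c) The contract was executed in Corstead, so one alternative holds. Satisfied.
  (d) The claim is an employment claim, not a tort claim. The exception is not triggered, since the claim does not concern real property. Condition met.
  → The court lacks jurisdiction.
The Circuit Court of Rhodora:
  (a) The amount in controversy is USD 96,750, within the USD 106,000 ceiling — that alternative is enough. Condition met.
  (b) Every defendant has filed written consent, which satisfies one of the alternatives. Condition met.
  (c) The operative events occurred in Rhodora. Met.
  (d) Okafor Works resides in Rhodora. Satisfied.
  → The court has jurisdiction.

the Circuit Court of Rhodora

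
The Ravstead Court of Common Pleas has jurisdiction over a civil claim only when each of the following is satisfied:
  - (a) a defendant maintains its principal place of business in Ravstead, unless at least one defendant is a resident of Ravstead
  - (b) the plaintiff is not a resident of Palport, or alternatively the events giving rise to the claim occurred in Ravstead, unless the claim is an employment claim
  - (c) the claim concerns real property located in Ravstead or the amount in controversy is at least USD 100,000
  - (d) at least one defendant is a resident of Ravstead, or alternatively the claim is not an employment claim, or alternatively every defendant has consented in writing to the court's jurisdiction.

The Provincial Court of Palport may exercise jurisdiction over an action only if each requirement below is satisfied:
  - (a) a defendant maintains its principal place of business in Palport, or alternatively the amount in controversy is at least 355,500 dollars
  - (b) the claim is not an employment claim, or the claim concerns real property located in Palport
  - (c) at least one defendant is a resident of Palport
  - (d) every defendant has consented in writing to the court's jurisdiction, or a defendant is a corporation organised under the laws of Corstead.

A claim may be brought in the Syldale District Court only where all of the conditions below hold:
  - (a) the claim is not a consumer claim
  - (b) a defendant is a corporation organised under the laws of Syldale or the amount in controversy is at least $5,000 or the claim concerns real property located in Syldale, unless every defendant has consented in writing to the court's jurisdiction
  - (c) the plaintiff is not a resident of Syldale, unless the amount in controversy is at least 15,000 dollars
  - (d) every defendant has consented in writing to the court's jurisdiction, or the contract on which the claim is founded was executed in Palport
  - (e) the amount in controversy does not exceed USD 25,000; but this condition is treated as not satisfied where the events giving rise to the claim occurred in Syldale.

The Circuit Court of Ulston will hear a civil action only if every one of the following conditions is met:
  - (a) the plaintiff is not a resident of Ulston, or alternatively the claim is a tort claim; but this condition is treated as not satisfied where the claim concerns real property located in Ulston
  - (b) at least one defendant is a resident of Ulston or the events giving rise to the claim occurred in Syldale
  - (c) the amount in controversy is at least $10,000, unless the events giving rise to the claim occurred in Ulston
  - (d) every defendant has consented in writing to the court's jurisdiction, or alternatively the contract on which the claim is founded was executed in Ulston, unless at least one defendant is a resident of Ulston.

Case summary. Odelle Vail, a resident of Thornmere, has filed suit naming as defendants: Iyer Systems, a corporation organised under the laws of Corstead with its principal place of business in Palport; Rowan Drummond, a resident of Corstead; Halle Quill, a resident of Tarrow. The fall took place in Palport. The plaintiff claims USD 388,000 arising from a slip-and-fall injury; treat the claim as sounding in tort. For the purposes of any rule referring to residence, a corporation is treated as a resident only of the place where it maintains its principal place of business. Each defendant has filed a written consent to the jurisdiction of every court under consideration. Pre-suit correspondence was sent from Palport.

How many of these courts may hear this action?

The Ravstead Court of Common Pleas:
  (a) The corporate defendant(s) have their principal place of business in Palport, not Ravstead. The proviso offers no rescue either, since no defendant resides in Ravstead (they reside in Palport, Corstead, Tarrow). Fails.
  (b) The plaintiff resides in Thornmere, which is not Palport, so this disjunct is met. Satisfied.
  (c) The amount in controversy is $388,000, which meets the 100,000 dollars floor, so this disjunct is met. Satisfied.
  (d) The claim is a tort claim, not an employment claim — that alternative is enough. Met.
  → No jurisdiction.
The Provincial Court of Palport:
  (a) Iyer Systems has its principal place of business in Palport — that alternative is enough. Condition met.
  (b) The claim is a tort claim, not an employment claim — that alternative is enough. Condition met.
  (c) Iyer Systems resides in Palport. Condition met.
  (d) Every defendant has filed written consent, so one alternative holds. Satisfied.
  → Every requirement is satisfied — jurisdiction.
The Syldale District Court:
  (a) The claim is a tort claim, not a consumer claim. Condition met.
  (b) The amount in controversy is USD 388,000, which meets the 5,000 dollars floor, which satisfies one of the alternatives. Satisfied.
  (c) The plaintiff resides in Thornmere, which is not Syldale. Condition met.
  (d) Every defendant has filed written consent, which satisfies one of the alternatives. Satisfied.
  (e) The amount in controversy is 388,000 dollars, above the USD 25,000 ceiling. Condition not met.
  → No jurisdiction.
The Circuit Court of Ulston:
  (a) The plaintiff resides in Thornmere, which is not Ulston — that alternative is enough. The carve-out does not apply: the claim does not concern real property. Met.
  (b) No defendant resides in Ulston (they reside in Palport, Corstead, Tarrow); the operative events occurred in Palport, not Syldale — every alternative fails. Fails.
  (c) The amount in controversy is $388,000, which meets the USD 10,000 floor. Met.
  (d) Every defendant has filed written consent, so this disjunct is met. Condition met.
  → No jurisdiction.
Courts with jurisdiction: the Provincial Court of Palport — 1 in total.

1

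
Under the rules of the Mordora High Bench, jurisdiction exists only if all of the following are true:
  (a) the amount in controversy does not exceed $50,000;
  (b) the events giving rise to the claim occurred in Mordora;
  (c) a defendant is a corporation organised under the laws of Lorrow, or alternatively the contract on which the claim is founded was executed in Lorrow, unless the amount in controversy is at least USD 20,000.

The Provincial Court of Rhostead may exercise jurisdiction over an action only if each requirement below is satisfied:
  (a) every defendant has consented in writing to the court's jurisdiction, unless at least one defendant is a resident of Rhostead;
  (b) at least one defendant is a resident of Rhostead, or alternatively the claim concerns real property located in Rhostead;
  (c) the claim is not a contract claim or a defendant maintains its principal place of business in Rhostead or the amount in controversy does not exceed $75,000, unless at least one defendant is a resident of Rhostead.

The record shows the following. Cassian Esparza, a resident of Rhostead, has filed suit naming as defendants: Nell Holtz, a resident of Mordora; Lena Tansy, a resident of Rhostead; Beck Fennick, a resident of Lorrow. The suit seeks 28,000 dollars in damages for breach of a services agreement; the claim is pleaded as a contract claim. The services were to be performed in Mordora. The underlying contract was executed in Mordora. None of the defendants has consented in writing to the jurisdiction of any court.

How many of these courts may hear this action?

The Mordora High Bench:
  (a) The amount in controversy is 28,000 dollars, within the $50,000 ceiling. Satisfied.
  (b) The operative events occurred in Mordora. Met.
  (c) No defendant is a corporation; the contract was executed in Mordora, not Lorrow — none of the alternatives is met. But the amount in controversy is USD 28,000, which meets the USD 20,000 floor, and the 'unless' clause therefore excuses the requirement. Satisfied.
  → Every requirement is satisfied — jurisdiction.
The Provincial Court of Rhostead:
  (a) No such written consent has been filed. But Lena Tansy resides in Rhostead, and the 'unless' clause therefore excuses the requirement. Met.
  (b) Lena Tansy resides in Rhostead — that alternative is enough. Satisfied.
  (c) The amount in controversy is $28,000, within the 75,000 dollars ceiling, which satisfies one of the alternatives. Met.
  → The court has jurisdiction.
Courts with jurisdiction: the Mordora High Bench, the Provincial Court of Rhostead — 2 in total.

2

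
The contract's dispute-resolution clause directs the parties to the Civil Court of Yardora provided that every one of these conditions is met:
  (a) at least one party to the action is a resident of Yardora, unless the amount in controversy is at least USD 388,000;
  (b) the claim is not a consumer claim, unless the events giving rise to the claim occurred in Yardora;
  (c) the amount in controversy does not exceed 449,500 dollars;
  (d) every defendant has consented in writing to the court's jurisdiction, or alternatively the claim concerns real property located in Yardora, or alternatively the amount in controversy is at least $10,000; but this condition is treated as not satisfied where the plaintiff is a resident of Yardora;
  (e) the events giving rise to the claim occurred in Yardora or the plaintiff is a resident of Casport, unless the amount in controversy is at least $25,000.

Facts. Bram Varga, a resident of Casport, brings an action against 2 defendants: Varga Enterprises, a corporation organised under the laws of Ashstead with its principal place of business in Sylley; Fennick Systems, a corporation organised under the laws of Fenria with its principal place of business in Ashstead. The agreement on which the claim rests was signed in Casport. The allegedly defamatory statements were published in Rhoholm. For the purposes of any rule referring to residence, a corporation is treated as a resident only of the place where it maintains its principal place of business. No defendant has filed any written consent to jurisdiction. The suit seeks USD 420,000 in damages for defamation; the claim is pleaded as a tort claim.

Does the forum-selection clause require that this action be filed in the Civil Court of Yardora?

Yes

The Civil Court of Yardora:
  (a) No party resides in Yardora. The proviso rescues it, though: the amount in controversy is USD 420,000, which meets the $388,000 floor. Met.
  (b) The claim is a tort claim, not a consumer claim. Satisfied.
  (c) The amount in controversy is USD 420,000, within the USD 449,500 ceiling. Condition met.
  (d) The amount in controversy is USD 420,000, which meets the 10,000 dollars floor, so this disjunct is met. And the carve-out is inapplicable — the plaintiff resides in Casport, not Yardora. Satisfied.
  (e) The plaintiff resides in Casport, so one alternative holds. Satisfied.
  → Forum clause is triggered.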